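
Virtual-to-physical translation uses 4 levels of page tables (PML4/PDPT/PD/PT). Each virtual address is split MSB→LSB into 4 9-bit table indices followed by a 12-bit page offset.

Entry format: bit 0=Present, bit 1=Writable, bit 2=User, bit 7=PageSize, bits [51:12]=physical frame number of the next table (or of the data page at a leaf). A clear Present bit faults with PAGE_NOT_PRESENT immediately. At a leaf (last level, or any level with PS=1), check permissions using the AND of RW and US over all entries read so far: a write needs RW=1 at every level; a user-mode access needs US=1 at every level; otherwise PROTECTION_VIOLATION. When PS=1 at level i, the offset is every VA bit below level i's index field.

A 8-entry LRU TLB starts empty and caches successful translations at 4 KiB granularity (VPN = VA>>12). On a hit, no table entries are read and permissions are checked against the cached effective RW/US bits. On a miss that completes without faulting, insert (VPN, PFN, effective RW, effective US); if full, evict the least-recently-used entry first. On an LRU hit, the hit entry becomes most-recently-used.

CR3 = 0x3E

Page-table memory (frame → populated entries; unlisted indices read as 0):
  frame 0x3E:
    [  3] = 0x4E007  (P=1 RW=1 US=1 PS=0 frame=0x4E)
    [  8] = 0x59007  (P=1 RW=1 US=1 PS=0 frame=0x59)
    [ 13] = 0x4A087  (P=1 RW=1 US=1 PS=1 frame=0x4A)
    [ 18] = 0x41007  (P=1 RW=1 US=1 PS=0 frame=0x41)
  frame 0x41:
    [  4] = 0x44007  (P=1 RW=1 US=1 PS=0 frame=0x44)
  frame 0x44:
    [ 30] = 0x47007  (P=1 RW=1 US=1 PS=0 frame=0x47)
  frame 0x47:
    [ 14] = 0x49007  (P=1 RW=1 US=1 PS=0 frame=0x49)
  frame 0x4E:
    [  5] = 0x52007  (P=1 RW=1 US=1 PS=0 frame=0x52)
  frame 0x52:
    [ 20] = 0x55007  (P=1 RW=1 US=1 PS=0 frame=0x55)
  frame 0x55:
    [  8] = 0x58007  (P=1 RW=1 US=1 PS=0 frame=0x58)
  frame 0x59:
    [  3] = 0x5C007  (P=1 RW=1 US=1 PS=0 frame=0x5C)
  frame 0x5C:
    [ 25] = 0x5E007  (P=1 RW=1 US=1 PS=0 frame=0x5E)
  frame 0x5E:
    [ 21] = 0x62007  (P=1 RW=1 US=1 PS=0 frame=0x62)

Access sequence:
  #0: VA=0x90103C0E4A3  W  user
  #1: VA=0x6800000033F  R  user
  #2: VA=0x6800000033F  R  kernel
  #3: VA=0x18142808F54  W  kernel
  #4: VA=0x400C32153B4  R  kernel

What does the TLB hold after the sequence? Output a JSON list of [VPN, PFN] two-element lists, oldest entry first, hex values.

Trace:
#0 VA=0x90103C0E4A3 (w,user):
  [0] read 0x3E idx=18: raw=0x41007 flags P=1 W=1 U=1 S=0
  [1] read 0x41 idx=4: raw=0x44007 flags P=1 W=1 U=1 S=0
  [2] read 0x44 idx=30: raw=0x47007 flags P=1 W=1 U=1 S=0
  [3] read 0x47 idx=14: raw=0x49007 flags P=1 W=1 U=1 S=0
  → PA=0x494A3  (4 entries read)
#1 VA=0x6800000033F (r,user):
  [0] read 0x3E idx=13: raw=0x4A087 flags P=1 W=1 U=1 S=1
  → PA=0x4A33F (huge @L0)  (1 entries read)
#2 VA=0x6800000033F (r,kernel):
  TLB hit vpn=0x68000000 → PA=0x4A33F
#3 VA=0x18142808F54 (w,kernel):
  [0] read 0x3E idx=3: raw=0x4E007 flags P=1 W=1 U=1 S=0
  [1] read 0x4E idx=5: raw=0x52007 flags P=1 W=1 U=1 S=0
  [2] read 0x52 idx=20: raw=0x55007 flags P=1 W=1 U=1 S=0
  [3] read 0x55 idx=8: raw=0x58007 flags P=1 W=1 U=1 S=0
  → PA=0x58F54  (4 entries read)
#4 VA=0x400C32153B4 (r,kernel):
  [0] read 0x3E idx=8: raw=0x59007 flags P=1 W=1 U=1 S=0
  [1] read 0x59 idx=3: raw=0x5C007 flags P=1 W=1 U=1 S=0
  [2] read 0x5C idx=25: raw=0x5E007 flags P=1 W=1 U=1 S=0
  [3] read 0x5E idx=21: raw=0x62007 flags P=1 W=1 U=1 S=0
  → PA=0x623B4  (4 entries read)

TLB: [["0x90103C0E", "0x49"], ["0x68000000", "0x4A"], ["0x18142808", "0x58"], ["0x400C3215", "0x62"]]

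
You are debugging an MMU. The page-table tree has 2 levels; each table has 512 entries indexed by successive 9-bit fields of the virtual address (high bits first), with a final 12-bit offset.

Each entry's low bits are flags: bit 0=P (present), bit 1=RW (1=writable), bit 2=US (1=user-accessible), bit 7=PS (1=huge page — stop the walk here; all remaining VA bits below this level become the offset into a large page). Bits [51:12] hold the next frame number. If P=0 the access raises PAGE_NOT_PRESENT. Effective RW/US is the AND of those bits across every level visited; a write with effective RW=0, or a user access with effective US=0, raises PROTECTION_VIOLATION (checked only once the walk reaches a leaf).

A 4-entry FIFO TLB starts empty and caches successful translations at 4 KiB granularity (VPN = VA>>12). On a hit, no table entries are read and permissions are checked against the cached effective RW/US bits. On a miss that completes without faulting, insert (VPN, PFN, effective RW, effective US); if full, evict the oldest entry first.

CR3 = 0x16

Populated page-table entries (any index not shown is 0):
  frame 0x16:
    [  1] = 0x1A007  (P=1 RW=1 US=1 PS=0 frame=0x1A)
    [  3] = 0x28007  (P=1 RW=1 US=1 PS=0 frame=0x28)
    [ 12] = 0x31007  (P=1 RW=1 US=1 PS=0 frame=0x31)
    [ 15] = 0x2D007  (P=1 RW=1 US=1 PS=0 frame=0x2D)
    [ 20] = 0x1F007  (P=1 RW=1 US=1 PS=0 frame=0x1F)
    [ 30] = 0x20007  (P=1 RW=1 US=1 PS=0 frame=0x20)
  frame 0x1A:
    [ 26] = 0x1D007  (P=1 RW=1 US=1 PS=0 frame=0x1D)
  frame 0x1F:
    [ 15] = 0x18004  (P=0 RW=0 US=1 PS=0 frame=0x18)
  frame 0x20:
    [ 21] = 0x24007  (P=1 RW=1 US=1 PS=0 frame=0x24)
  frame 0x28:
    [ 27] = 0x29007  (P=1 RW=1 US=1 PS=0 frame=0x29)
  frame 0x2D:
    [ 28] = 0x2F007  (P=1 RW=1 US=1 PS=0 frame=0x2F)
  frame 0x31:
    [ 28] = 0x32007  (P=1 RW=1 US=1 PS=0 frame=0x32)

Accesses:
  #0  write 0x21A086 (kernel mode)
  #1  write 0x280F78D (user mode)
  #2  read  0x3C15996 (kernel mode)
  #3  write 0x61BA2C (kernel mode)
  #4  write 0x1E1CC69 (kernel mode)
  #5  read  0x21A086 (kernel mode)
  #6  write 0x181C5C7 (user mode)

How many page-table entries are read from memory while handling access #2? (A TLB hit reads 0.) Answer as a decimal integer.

Per-access translation:
#0 VA=0x21A086 (w,kernel):
  lvl0: tbl 0x16, slot 1 ⇒ 0x1A007 (P1/RW1/US1/PS0)
  lvl1: tbl 0x1A, slot 26 ⇒ 0x1D007 (P1/RW1/US1/PS0)
  ✓ 0x1D086  — 2 lookups
#1 VA=0x280F78D (w,user):
  lvl0: tbl 0x16, slot 20 ⇒ 0x1F007 (P1/RW1/US1/PS0)
  lvl1: tbl 0x1F, slot 15 ⇒ 0x18004 (P0/RW0/US1/PS0)
  ⇒ fault: PAGE_NOT_PRESENT  — 2 lookups
#2 VA=0x3C15996 (r,kernel):
  lvl0: tbl 0x16, slot 30 ⇒ 0x20007 (P1/RW1/US1/PS0)
  lvl1: tbl 0x20, slot 21 ⇒ 0x24007 (P1/RW1/US1/PS0)
  ✓ 0x24996  — 2 lookups
#3 VA=0x61BA2C (w,kernel):
  lvl0: tbl 0x16, slot 3 ⇒ 0x28007 (P1/RW1/US1/PS0)
  lvl1: tbl 0x28, slot 27 ⇒ 0x29007 (P1/RW1/US1/PS0)
  ✓ 0x29A2C  — 2 lookups
#4 VA=0x1E1CC69 (w,kernel):
  lvl0: tbl 0x16, slot 15 ⇒ 0x2D007 (P1/RW1/US1/PS0)
  lvl1: tbl 0x2D, slot 28 ⇒ 0x2F007 (P1/RW1/US1/PS0)
  ✓ 0x2FC69  — 2 lookups
#5 VA=0x21A086 (r,kernel):
  TLB hit vpn=0x21A → PA=0x1D086
#6 VA=0x181C5C7 (w,user):
  lvl0: tbl 0x16, slot 12 ⇒ 0x31007 (P1/RW1/US1/PS0)
  lvl1: tbl 0x31, slot 28 ⇒ 0x32007 (P1/RW1/US1/PS0)
  ✓ 0x325C7  — 2 lookups

Entries read for #2: 2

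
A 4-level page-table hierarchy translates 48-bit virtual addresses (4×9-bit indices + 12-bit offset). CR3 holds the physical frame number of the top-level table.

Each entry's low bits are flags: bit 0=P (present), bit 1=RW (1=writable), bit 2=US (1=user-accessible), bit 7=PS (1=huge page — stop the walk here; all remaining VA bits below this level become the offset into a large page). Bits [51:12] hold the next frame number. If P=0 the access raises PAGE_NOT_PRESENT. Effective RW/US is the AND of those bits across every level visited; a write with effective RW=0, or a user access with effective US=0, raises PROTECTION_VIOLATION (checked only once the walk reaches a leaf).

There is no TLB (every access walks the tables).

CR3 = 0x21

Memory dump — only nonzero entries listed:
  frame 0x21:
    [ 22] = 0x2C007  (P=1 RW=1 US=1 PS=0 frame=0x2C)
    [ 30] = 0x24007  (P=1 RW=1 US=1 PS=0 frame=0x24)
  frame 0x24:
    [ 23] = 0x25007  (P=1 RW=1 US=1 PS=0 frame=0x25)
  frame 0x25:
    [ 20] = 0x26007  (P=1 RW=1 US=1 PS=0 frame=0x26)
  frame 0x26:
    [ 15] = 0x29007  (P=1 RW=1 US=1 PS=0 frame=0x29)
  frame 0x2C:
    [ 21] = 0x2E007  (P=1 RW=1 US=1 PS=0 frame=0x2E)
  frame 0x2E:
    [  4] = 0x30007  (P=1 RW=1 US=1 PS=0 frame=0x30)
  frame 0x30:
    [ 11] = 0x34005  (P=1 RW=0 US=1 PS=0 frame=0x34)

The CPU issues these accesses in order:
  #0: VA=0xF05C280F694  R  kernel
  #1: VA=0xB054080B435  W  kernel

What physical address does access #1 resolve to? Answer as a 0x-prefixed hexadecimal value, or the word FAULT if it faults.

Per-access translation:
#0 VA=0xF05C280F694 (r,kernel):
  lvl0: tbl 0x21, slot 30 ⇒ 0x24007 (P1/RW1/US1/PS0)
  lvl1: tbl 0x24, slot 23 ⇒ 0x25007 (P1/RW1/US1/PS0)
  lvl2: tbl 0x25, slot 20 ⇒ 0x26007 (P1/RW1/US1/PS0)
  lvl3: tbl 0x26, slot 15 ⇒ 0x29007 (P1/RW1/US1/PS0)
  ⇒ phys 0x29694  [4 reads]
#1 VA=0xB054080B435 (w,kernel):
  lvl0: tbl 0x21, slot 22 ⇒ 0x2C007 (P1/RW1/US1/PS0)
  lvl1: tbl 0x2C, slot 21 ⇒ 0x2E007 (P1/RW1/US1/PS0)
  lvl2: tbl 0x2E, slot 4 ⇒ 0x30007 (P1/RW1/US1/PS0)
  lvl3: tbl 0x30, slot 11 ⇒ 0x34005 (P1/RW0/US1/PS0)
  ⇒ fault: PROTECTION_VIOLATION  — 4 lookups

Access #1 PA: FAULT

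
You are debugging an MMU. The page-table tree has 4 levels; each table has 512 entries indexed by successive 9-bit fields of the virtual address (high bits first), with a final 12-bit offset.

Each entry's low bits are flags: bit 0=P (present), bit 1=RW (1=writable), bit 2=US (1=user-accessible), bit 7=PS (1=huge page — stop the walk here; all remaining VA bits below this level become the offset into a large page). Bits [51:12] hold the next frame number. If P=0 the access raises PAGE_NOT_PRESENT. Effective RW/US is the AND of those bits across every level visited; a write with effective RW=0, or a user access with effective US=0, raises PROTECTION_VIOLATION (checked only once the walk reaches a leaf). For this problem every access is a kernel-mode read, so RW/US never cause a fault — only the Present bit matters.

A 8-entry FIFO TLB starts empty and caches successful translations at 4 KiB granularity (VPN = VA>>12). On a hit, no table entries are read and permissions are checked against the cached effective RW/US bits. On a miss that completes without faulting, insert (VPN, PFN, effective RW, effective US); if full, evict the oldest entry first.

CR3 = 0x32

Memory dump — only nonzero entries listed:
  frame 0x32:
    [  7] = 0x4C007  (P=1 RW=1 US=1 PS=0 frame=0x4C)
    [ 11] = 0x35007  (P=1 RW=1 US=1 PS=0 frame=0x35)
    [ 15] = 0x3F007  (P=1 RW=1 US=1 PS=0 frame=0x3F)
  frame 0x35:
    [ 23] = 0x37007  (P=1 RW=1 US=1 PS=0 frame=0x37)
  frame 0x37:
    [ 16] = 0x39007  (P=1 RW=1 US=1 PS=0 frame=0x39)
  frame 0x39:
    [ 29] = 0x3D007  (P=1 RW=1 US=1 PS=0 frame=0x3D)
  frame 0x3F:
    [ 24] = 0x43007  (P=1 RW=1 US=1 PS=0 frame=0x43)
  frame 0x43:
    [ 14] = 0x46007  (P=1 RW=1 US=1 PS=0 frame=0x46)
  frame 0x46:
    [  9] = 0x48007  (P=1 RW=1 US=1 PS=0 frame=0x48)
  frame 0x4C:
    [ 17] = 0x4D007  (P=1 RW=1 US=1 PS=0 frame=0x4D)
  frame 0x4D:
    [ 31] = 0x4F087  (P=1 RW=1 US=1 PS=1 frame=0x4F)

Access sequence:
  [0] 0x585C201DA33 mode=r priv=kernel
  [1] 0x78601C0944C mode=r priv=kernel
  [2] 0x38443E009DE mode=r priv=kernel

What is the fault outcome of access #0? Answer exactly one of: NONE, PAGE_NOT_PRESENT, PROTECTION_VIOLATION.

Per-access translation:
#0 VA=0x585C201DA33 (r,kernel):
  [0] read 0x32 idx=11: raw=0x35007 flags P=1 W=1 U=1 S=0
  [1] read 0x35 idx=23: raw=0x37007 flags P=1 W=1 U=1 S=0
  [2] read 0x37 idx=16: raw=0x39007 flags P=1 W=1 U=1 S=0
  [3] read 0x39 idx=29: raw=0x3D007 flags P=1 W=1 U=1 S=0
  ⇒ phys 0x3DA33  [4 reads]
#1 VA=0x78601C0944C (r,kernel):
  [0] read 0x32 idx=15: raw=0x3F007 flags P=1 W=1 U=1 S=0
  [1] read 0x3F idx=24: raw=0x43007 flags P=1 W=1 U=1 S=0
  [2] read 0x43 idx=14: raw=0x46007 flags P=1 W=1 U=1 S=0
  [3] read 0x46 idx=9: raw=0x48007 flags P=1 W=1 U=1 S=0
  ⇒ phys 0x4844C  [4 reads]
#2 VA=0x38443E009DE (r,kernel):
  [0] read 0x32 idx=7: raw=0x4C007 flags P=1 W=1 U=1 S=0
  [1] read 0x4C idx=17: raw=0x4D007 flags P=1 W=1 U=1 S=0
  [2] read 0x4D idx=31: raw=0x4F087 flags P=1 W=1 U=1 S=1
  ⇒ phys 0x4F9DE (huge @L2)  [3 reads]

Access #0 fault: NONE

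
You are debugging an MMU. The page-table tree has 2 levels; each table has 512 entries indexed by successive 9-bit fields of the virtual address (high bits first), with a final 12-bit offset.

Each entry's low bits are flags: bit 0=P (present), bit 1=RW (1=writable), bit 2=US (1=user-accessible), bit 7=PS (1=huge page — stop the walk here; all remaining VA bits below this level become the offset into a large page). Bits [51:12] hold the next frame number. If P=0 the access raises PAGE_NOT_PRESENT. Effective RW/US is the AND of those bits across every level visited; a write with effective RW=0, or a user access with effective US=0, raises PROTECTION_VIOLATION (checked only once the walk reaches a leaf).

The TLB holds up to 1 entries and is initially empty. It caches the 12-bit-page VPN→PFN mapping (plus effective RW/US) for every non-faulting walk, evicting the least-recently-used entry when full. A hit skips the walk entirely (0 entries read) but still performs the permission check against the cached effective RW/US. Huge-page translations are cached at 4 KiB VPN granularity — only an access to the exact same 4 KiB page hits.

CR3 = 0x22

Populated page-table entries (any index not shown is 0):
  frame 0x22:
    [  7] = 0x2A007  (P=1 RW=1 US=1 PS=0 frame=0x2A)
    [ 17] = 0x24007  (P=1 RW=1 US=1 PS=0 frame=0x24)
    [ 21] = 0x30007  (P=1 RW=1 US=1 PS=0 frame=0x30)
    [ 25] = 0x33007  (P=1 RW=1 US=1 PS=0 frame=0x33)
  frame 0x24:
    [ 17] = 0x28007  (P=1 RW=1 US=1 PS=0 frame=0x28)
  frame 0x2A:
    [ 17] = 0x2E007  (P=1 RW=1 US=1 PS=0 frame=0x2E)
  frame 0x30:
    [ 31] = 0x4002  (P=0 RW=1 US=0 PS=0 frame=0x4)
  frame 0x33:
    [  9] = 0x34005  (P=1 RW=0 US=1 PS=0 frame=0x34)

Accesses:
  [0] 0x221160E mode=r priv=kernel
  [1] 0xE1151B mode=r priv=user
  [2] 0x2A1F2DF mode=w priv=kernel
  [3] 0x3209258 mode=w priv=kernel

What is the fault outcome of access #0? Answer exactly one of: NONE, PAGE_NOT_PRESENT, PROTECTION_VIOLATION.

Per-access translation:
#0 VA=0x221160E (r,kernel):
  [0] read 0x22 idx=17: raw=0x24007 flags P=1 W=1 U=1 S=0
  [1] read 0x24 idx=17: raw=0x28007 flags P=1 W=1 U=1 S=0
  ✓ 0x2860E  — 2 lookups
#1 VA=0xE1151B (r,user):
  [0] read 0x22 idx=7: raw=0x2A007 flags P=1 W=1 U=1 S=0
  [1] read 0x2A idx=17: raw=0x2E007 flags P=1 W=1 U=1 S=0
  ✓ 0x2E51B  — 2 lookups
#2 VA=0x2A1F2DF (w,kernel):
  [0] read 0x22 idx=21: raw=0x30007 flags P=1 W=1 U=1 S=0
  [1] read 0x30 idx=31: raw=0x4002 flags P=0 W=1 U=0 S=0
  → PAGE_NOT_PRESENT  (2 entries read)
#3 VA=0x3209258 (w,kernel):
  [0] read 0x22 idx=25: raw=0x33007 flags P=1 W=1 U=1 S=0
  [1] read 0x33 idx=9: raw=0x34005 flags P=1 W=0 U=1 S=0
  → PROTECTION_VIOLATION  (2 entries read)

Access #0 fault: NONE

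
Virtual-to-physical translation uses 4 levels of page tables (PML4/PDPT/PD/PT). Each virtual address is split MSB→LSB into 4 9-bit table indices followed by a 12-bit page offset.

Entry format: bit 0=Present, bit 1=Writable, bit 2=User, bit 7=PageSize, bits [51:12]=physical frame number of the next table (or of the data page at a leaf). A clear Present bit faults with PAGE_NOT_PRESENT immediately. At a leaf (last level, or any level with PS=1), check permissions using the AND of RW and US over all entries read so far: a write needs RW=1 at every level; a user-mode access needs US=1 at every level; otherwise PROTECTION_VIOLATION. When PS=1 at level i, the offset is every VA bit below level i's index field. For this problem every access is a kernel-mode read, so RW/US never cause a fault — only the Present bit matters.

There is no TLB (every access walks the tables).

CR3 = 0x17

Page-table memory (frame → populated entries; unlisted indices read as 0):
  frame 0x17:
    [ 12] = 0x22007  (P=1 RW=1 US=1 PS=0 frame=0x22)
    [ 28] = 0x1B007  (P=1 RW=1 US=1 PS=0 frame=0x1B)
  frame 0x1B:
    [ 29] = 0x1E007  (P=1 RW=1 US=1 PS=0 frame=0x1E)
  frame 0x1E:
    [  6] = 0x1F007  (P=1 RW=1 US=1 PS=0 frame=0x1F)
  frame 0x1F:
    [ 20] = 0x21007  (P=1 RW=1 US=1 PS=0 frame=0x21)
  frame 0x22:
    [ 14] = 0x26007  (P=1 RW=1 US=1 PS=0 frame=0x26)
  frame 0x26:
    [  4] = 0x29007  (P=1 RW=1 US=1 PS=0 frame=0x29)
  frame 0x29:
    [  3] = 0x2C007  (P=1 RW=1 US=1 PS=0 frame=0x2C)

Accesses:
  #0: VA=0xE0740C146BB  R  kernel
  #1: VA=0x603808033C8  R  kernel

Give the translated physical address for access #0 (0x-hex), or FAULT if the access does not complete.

Walk each access:
#0 VA=0xE0740C146BB (r,kernel):
  [0] read 0x17 idx=28: raw=0x1B007 flags P=1 W=1 U=1 S=0
  [1] read 0x1B idx=29: raw=0x1E007 flags P=1 W=1 U=1 S=0
  [2] read 0x1E idx=6: raw=0x1F007 flags P=1 W=1 U=1 S=0
  [3] read 0x1F idx=20: raw=0x21007 flags P=1 W=1 U=1 S=0
  → PA=0x216BB  (4 entries read)
#1 VA=0x603808033C8 (r,kernel):
  [0] read 0x17 idx=12: raw=0x22007 flags P=1 W=1 U=1 S=0
  [1] read 0x22 idx=14: raw=0x26007 flags P=1 W=1 U=1 S=0
  [2] read 0x26 idx=4: raw=0x29007 flags P=1 W=1 U=1 S=0
  [3] read 0x29 idx=3: raw=0x2C007 flags P=1 W=1 U=1 S=0
  → PA=0x2C3C8  (4 entries read)

Access #0 PA: 0x216BB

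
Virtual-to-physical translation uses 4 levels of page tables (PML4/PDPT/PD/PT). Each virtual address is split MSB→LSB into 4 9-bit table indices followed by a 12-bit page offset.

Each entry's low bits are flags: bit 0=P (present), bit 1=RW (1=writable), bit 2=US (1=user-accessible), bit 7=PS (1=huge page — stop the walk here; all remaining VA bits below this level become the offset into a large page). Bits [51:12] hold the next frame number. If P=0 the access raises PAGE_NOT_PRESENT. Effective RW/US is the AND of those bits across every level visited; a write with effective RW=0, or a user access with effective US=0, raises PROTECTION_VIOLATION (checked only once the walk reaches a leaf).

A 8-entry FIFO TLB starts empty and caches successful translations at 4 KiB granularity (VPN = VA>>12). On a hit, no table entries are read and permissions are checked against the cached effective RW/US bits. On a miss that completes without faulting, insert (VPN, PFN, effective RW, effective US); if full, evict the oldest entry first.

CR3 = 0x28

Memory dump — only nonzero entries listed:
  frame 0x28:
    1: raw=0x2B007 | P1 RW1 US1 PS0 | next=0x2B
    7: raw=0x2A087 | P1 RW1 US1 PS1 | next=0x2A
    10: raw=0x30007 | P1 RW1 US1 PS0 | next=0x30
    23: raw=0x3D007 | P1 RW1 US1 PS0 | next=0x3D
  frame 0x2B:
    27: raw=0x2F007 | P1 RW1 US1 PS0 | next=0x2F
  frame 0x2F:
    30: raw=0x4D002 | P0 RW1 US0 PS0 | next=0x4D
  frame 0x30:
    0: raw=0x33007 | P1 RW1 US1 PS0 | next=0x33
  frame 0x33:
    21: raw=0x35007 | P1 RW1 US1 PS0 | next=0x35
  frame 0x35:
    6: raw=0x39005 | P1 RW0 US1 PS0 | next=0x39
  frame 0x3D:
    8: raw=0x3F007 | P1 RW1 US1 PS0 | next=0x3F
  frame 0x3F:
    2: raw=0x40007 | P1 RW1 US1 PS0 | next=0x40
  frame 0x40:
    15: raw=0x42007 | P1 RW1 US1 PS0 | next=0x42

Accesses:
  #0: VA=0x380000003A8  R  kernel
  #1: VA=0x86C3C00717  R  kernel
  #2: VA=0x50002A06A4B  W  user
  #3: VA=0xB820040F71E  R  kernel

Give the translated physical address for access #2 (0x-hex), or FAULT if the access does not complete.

Walk each access:
#0 VA=0x380000003A8 (r,kernel):
  L0: frame=0x28 idx=7 entry=0x2A087 [P=1 RW=1 US=1 PS=1]
  → PA=0x2A3A8 (huge @L0)  (1 entries read)
#1 VA=0x86C3C00717 (r,kernel):
  L0: frame=0x28 idx=1 entry=0x2B007 [P=1 RW=1 US=1 PS=0]
  L1: frame=0x2B idx=27 entry=0x2F007 [P=1 RW=1 US=1 PS=0]
  L2: frame=0x2F idx=30 entry=0x4D002 [P=0 RW=1 US=0 PS=0]
  → PAGE_NOT_PRESENT  (3 entries read)
#2 VA=0x50002A06A4B (w,user):
  L0: frame=0x28 idx=10 entry=0x30007 [P=1 RW=1 US=1 PS=0]
  L1: frame=0x30 idx=0 entry=0x33007 [P=1 RW=1 US=1 PS=0]
  L2: frame=0x33 idx=21 entry=0x35007 [P=1 RW=1 US=1 PS=0]
  L3: frame=0x35 idx=6 entry=0x39005 [P=1 RW=0 US=1 PS=0]
  → PROTECTION_VIOLATION  (4 entries read)
#3 VA=0xB820040F71E (r,kernel):
  L0: frame=0x28 idx=23 entry=0x3D007 [P=1 RW=1 US=1 PS=0]
  L1: frame=0x3D idx=8 entry=0x3F007 [P=1 RW=1 US=1 PS=0]
  L2: frame=0x3F idx=2 entry=0x40007 [P=1 RW=1 US=1 PS=0]
  L3: frame=0x40 idx=15 entry=0x42007 [P=1 RW=1 US=1 PS=0]
  → PA=0x4271E  (4 entries read)

Access #2 PA: FAULT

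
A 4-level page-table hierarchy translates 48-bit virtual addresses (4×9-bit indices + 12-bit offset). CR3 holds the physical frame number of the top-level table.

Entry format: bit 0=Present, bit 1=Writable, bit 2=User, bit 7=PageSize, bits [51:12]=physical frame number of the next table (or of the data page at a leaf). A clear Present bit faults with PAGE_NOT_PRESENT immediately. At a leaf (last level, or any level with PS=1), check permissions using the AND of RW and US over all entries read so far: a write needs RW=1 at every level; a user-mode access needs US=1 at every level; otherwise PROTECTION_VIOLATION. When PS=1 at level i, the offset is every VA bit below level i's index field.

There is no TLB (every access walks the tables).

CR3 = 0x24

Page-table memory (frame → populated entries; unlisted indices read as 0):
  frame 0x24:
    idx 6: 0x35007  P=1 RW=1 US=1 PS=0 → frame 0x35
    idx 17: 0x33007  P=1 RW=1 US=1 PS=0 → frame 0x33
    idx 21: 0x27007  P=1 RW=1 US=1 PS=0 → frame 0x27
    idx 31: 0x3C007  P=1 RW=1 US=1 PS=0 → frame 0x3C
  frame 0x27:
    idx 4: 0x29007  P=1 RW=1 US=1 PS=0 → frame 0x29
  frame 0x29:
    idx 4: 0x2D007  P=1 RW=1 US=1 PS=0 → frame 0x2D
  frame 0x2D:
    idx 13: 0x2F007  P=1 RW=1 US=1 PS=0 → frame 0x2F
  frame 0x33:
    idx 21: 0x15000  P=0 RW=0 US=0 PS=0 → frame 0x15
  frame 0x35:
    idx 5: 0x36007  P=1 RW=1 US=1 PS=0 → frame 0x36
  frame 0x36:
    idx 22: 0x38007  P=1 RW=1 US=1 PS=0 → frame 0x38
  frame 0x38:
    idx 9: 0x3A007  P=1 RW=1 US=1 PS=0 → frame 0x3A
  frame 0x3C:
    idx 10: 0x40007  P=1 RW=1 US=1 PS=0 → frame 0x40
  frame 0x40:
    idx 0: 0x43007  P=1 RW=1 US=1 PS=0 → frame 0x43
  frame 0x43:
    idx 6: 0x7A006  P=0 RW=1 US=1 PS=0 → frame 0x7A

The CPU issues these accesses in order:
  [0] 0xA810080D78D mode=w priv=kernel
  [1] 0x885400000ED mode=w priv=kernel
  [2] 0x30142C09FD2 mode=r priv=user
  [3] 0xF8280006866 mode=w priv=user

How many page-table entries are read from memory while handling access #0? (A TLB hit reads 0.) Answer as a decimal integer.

Per-access translation:
#0 VA=0xA810080D78D (w,kernel):
  L0 @0x24[21] → 0x27007  P=1,RW=1,US=1,PS=0
  L1 @0x27[4] → 0x29007  P=1,RW=1,US=1,PS=0
  L2 @0x29[4] → 0x2D007  P=1,RW=1,US=1,PS=0
  L3 @0x2D[13] → 0x2F007  P=1,RW=1,US=1,PS=0
  → PA=0x2F78D  (4 entries read)
#1 VA=0x885400000ED (w,kernel):
  L0 @0x24[17] → 0x33007  P=1,RW=1,US=1,PS=0
  L1 @0x33[21] → 0x15000  P=0,RW=0,US=0,PS=0
  ✗ PAGE_NOT_PRESENT  [2 reads]
#2 VA=0x30142C09FD2 (r,user):
  L0 @0x24[6] → 0x35007  P=1,RW=1,US=1,PS=0
  L1 @0x35[5] → 0x36007  P=1,RW=1,US=1,PS=0
  L2 @0x36[22] → 0x38007  P=1,RW=1,US=1,PS=0
  L3 @0x38[9] → 0x3A007  P=1,RW=1,US=1,PS=0
  → PA=0x3AFD2  (4 entries read)
#3 VA=0xF8280006866 (w,user):
  L0 @0x24[31] → 0x3C007  P=1,RW=1,US=1,PS=0
  L1 @0x3C[10] → 0x40007  P=1,RW=1,US=1,PS=0
  L2 @0x40[0] → 0x43007  P=1,RW=1,US=1,PS=0
  L3 @0x43[6] → 0x7A006  P=0,RW=1,US=1,PS=0
  ✗ PAGE_NOT_PRESENT  [4 reads]

Entries read for #0: 4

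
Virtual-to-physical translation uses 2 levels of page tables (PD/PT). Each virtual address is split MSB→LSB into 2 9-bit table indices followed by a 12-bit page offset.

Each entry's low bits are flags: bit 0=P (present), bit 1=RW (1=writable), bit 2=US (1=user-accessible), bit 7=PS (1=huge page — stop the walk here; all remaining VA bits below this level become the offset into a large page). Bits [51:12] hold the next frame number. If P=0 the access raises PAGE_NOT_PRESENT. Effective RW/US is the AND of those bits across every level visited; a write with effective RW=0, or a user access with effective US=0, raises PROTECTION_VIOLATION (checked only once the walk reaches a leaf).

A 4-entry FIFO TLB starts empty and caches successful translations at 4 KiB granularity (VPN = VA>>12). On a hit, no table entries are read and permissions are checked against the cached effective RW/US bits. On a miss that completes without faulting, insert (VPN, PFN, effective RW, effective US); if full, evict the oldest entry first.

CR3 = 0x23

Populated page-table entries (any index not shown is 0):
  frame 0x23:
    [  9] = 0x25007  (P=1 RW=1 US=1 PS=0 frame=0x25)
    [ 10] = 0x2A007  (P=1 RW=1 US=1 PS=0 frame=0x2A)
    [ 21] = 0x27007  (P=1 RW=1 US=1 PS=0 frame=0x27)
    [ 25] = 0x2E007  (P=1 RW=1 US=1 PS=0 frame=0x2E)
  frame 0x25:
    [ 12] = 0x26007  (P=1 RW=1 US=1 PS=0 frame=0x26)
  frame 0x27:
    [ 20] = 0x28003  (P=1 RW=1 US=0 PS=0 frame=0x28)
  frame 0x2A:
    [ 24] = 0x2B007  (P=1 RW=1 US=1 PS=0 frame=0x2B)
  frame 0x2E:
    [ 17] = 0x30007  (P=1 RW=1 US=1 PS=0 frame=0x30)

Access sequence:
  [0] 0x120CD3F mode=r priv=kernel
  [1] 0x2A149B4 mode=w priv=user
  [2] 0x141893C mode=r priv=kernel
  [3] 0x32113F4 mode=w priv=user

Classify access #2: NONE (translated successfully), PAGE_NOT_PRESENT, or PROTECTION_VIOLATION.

Walk each access:
#0 VA=0x120CD3F (r,kernel):
  L0: frame=0x23 idx=9 entry=0x25007 [P=1 RW=1 US=1 PS=0]
  L1: frame=0x25 idx=12 entry=0x26007 [P=1 RW=1 US=1 PS=0]
  ⇒ phys 0x26D3F  [2 reads]
#1 VA=0x2A149B4 (w,user):
  L0: frame=0x23 idx=21 entry=0x27007 [P=1 RW=1 US=1 PS=0]
  L1: frame=0x27 idx=20 entry=0x28003 [P=1 RW=1 US=0 PS=0]
  ⇒ fault: PROTECTION_VIOLATION  — 2 lookups
#2 VA=0x141893C (r,kernel):
  L0: frame=0x23 idx=10 entry=0x2A007 [P=1 RW=1 US=1 PS=0]
  L1: frame=0x2A idx=24 entry=0x2B007 [P=1 RW=1 US=1 PS=0]
  ⇒ phys 0x2B93C  [2 reads]
#3 VA=0x32113F4 (w,user):
  L0: frame=0x23 idx=25 entry=0x2E007 [P=1 RW=1 US=1 PS=0]
  L1: frame=0x2E idx=17 entry=0x30007 [P=1 RW=1 US=1 PS=0]
  ⇒ phys 0x303F4  [2 reads]

Access #2 fault: NONE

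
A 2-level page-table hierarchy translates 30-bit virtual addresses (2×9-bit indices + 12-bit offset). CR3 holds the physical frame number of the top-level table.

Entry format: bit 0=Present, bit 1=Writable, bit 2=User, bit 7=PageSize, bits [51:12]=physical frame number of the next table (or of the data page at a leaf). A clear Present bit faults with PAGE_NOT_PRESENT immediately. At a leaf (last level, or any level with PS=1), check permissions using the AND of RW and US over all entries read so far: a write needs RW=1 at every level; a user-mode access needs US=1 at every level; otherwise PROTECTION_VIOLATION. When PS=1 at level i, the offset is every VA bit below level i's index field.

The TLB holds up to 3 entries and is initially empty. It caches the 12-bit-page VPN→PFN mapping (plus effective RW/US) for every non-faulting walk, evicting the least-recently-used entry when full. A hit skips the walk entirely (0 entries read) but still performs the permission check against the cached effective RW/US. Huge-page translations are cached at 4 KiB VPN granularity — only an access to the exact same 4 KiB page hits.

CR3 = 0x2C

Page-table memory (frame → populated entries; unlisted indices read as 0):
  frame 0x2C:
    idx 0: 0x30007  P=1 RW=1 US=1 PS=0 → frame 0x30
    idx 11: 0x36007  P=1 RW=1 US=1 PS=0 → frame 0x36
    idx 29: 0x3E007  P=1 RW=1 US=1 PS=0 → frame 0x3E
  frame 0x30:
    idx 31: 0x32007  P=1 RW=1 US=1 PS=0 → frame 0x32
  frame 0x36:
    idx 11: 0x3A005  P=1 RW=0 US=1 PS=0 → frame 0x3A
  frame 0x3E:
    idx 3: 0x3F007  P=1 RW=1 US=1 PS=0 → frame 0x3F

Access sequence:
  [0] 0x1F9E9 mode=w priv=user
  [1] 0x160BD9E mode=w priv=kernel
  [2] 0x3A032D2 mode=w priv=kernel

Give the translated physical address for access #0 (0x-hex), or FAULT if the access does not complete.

Per-access translation:
#0 VA=0x1F9E9 (w,user):
  L0: frame=0x2C idx=0 entry=0x30007 [P=1 RW=1 US=1 PS=0]
  L1: frame=0x30 idx=31 entry=0x32007 [P=1 RW=1 US=1 PS=0]
  ⇒ phys 0x329E9  [2 reads]
#1 VA=0x160BD9E (w,kernel):
  L0: frame=0x2C idx=11 entry=0x36007 [P=1 RW=1 US=1 PS=0]
  L1: frame=0x36 idx=11 entry=0x3A005 [P=1 RW=0 US=1 PS=0]
  → PROTECTION_VIOLATION  (2 entries read)
#2 VA=0x3A032D2 (w,kernel):
  L0: frame=0x2C idx=29 entry=0x3E007 [P=1 RW=1 US=1 PS=0]
  L1: frame=0x3E idx=3 entry=0x3F007 [P=1 RW=1 US=1 PS=0]
  ⇒ phys 0x3F2D2  [2 reads]

Access #0 PA: 0x329E9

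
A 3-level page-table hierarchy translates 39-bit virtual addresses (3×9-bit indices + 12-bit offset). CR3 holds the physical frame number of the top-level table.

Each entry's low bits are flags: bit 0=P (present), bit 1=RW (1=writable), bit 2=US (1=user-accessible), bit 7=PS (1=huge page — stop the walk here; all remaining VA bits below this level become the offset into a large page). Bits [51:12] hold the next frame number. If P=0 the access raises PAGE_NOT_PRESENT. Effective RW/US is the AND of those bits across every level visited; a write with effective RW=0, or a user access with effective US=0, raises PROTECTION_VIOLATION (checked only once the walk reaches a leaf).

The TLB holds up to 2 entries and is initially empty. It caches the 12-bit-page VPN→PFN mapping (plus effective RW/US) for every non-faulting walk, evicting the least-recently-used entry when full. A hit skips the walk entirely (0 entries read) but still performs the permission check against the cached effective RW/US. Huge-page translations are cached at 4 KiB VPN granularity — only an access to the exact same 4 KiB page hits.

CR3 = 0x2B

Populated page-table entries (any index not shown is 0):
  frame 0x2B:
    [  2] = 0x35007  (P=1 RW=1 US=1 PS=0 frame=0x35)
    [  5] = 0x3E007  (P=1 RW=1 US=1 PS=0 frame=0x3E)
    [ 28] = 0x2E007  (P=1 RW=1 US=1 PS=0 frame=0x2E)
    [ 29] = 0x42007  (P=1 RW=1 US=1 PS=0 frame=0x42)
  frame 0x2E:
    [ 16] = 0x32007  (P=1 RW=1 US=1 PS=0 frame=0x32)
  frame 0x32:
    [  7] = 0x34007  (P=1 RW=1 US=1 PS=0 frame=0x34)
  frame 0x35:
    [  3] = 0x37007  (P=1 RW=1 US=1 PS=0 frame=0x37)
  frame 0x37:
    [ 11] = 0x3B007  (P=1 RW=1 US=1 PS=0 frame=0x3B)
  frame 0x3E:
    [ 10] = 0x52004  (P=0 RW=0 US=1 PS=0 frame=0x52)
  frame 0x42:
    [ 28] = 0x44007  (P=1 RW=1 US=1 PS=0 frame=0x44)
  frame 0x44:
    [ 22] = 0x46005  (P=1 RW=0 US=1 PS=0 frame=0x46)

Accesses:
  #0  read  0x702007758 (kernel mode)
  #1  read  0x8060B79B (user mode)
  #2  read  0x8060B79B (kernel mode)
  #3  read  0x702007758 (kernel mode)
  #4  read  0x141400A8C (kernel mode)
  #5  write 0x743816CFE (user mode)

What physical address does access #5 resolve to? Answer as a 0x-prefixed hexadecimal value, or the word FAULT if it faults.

Per-access translation:
#0 VA=0x702007758 (r,kernel):
  L0 @0x2B[28] → 0x2E007  P=1,RW=1,US=1,PS=0
  L1 @0x2E[16] → 0x32007  P=1,RW=1,US=1,PS=0
  L2 @0x32[7] → 0x34007  P=1,RW=1,US=1,PS=0
  ✓ 0x34758  — 3 lookups
#1 VA=0x8060B79B (r,user):
  L0 @0x2B[2] → 0x35007  P=1,RW=1,US=1,PS=0
  L1 @0x35[3] → 0x37007  P=1,RW=1,US=1,PS=0
  L2 @0x37[11] → 0x3B007  P=1,RW=1,US=1,PS=0
  ✓ 0x3B79B  — 3 lookups
#2 VA=0x8060B79B (r,kernel):
  TLB hit vpn=0x8060B → PA=0x3B79B
#3 VA=0x702007758 (r,kernel):
  TLB hit vpn=0x702007 → PA=0x34758
#4 VA=0x141400A8C (r,kernel):
  L0 @0x2B[5] → 0x3E007  P=1,RW=1,US=1,PS=0
  L1 @0x3E[10] → 0x52004  P=0,RW=0,US=1,PS=0
  ✗ PAGE_NOT_PRESENT  [2 reads]
#5 VA=0x743816CFE (w,user):
  L0 @0x2B[29] → 0x42007  P=1,RW=1,US=1,PS=0
  L1 @0x42[28] → 0x44007  P=1,RW=1,US=1,PS=0
  L2 @0x44[22] → 0x46005  P=1,RW=0,US=1,PS=0
  ✗ PROTECTION_VIOLATION  [3 reads]

Access #5 PA: FAULT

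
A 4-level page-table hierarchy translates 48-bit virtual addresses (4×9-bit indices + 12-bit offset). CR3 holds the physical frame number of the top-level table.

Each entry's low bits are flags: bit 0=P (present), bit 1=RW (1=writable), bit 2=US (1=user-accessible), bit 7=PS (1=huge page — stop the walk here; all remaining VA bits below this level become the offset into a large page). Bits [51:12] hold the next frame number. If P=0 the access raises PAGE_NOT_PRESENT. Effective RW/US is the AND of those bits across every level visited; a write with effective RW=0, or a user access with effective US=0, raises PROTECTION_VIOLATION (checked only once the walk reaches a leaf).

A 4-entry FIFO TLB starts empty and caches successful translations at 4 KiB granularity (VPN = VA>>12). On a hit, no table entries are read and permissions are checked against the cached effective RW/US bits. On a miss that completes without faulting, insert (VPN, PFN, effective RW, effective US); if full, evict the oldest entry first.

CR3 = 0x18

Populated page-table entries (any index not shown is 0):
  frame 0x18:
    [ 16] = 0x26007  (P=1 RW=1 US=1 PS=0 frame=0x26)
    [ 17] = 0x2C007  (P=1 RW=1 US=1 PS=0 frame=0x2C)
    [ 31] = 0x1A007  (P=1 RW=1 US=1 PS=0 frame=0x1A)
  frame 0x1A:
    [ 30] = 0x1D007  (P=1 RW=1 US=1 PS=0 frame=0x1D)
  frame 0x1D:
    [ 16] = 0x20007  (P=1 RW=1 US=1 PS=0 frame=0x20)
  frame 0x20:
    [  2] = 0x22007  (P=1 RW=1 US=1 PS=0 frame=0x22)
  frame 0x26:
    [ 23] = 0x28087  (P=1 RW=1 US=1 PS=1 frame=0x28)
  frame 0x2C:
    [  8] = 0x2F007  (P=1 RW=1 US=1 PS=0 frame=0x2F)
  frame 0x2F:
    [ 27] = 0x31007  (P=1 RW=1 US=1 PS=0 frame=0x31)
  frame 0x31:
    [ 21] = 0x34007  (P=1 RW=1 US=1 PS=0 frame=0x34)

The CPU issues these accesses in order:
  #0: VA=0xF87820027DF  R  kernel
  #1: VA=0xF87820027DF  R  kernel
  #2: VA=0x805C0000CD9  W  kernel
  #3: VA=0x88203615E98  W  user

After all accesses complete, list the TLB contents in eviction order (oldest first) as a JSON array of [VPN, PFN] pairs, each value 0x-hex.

Trace:
#0 VA=0xF87820027DF (r,kernel):
  lvl0: tbl 0x18, slot 31 ⇒ 0x1A007 (P1/RW1/US1/PS0)
  lvl1: tbl 0x1A, slot 30 ⇒ 0x1D007 (P1/RW1/US1/PS0)
  lvl2: tbl 0x1D, slot 16 ⇒ 0x20007 (P1/RW1/US1/PS0)
  lvl3: tbl 0x20, slot 2 ⇒ 0x22007 (P1/RW1/US1/PS0)
  → PA=0x227DF  (4 entries read)
#1 VA=0xF87820027DF (r,kernel):
  TLB hit vpn=0xF8782002 → PA=0x227DF
#2 VA=0x805C0000CD9 (w,kernel):
  lvl0: tbl 0x18, slot 16 ⇒ 0x26007 (P1/RW1/US1/PS0)
  lvl1: tbl 0x26, slot 23 ⇒ 0x28087 (P1/RW1/US1/PS1)
  → PA=0x28CD9 (huge @L1)  (2 entries read)
#3 VA=0x88203615E98 (w,user):
  lvl0: tbl 0x18, slot 17 ⇒ 0x2C007 (P1/RW1/US1/PS0)
  lvl1: tbl 0x2C, slot 8 ⇒ 0x2F007 (P1/RW1/US1/PS0)
  lvl2: tbl 0x2F, slot 27 ⇒ 0x31007 (P1/RW1/US1/PS0)
  lvl3: tbl 0x31, slot 21 ⇒ 0x34007 (P1/RW1/US1/PS0)
  → PA=0x34E98  (4 entries read)

TLB: [["0xF8782002", "0x22"], ["0x805C0000", "0x28"], ["0x88203615", "0x34"]]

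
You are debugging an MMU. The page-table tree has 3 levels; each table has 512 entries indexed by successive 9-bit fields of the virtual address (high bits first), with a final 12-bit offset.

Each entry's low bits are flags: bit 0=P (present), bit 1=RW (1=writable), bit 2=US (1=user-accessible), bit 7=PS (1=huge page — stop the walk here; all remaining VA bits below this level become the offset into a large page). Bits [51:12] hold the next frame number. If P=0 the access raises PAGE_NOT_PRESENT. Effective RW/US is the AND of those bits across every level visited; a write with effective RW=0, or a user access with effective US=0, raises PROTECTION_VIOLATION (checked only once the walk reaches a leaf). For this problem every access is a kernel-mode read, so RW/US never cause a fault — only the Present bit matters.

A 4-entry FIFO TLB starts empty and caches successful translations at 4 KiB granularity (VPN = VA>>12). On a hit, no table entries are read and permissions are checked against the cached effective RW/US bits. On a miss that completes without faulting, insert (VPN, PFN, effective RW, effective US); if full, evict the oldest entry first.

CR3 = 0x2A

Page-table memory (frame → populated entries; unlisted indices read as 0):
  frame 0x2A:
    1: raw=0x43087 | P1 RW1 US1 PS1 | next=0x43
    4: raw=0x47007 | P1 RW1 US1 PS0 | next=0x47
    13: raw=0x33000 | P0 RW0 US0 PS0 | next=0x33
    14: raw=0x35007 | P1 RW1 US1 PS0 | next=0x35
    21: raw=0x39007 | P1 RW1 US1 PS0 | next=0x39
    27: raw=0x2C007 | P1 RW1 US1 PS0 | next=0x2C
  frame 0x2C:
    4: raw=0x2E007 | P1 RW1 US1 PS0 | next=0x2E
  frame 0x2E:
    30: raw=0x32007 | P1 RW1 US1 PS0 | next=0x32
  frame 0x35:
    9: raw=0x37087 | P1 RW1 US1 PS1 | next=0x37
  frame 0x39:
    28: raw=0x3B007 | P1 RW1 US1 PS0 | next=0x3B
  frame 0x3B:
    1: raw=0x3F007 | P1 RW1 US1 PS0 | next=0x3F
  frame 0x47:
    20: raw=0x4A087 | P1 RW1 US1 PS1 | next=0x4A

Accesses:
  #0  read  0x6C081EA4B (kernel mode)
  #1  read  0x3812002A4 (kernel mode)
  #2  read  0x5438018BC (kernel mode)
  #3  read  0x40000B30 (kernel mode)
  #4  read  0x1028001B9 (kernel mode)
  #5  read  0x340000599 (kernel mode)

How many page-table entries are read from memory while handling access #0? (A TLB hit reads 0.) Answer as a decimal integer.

Walk each access:
#0 VA=0x6C081EA4B (r,kernel):
  [0] read 0x2A idx=27: raw=0x2C007 flags P=1 W=1 U=1 S=0
  [1] read 0x2C idx=4: raw=0x2E007 flags P=1 W=1 U=1 S=0
  [2] read 0x2E idx=30: raw=0x32007 flags P=1 W=1 U=1 S=0
  → PA=0x32A4B  (3 entries read)
#1 VA=0x3812002A4 (r,kernel):
  [0] read 0x2A idx=14: raw=0x35007 flags P=1 W=1 U=1 S=0
  [1] read 0x35 idx=9: raw=0x37087 flags P=1 W=1 U=1 S=1
  → PA=0x372A4 (huge @L1)  (2 entries read)
#2 VA=0x5438018BC (r,kernel):
  [0] read 0x2A idx=21: raw=0x39007 flags P=1 W=1 U=1 S=0
  [1] read 0x39 idx=28: raw=0x3B007 flags P=1 W=1 U=1 S=0
  [2] read 0x3B idx=1: raw=0x3F007 flags P=1 W=1 U=1 S=0
  → PA=0x3F8BC  (3 entries read)
#3 VA=0x40000B30 (r,kernel):
  [0] read 0x2A idx=1: raw=0x43087 flags P=1 W=1 U=1 S=1
  → PA=0x43B30 (huge @L0)  (1 entries read)
#4 VA=0x1028001B9 (r,kernel):
  [0] read 0x2A idx=4: raw=0x47007 flags P=1 W=1 U=1 S=0
  [1] read 0x47 idx=20: raw=0x4A087 flags P=1 W=1 U=1 S=1
  → PA=0x4A1B9 (huge @L1)  (2 entries read)
#5 VA=0x340000599 (r,kernel):
  [0] read 0x2A idx=13: raw=0x33000 flags P=0 W=0 U=0 S=0
  → PAGE_NOT_PRESENT  (1 entries read)

Entries read for #0: 3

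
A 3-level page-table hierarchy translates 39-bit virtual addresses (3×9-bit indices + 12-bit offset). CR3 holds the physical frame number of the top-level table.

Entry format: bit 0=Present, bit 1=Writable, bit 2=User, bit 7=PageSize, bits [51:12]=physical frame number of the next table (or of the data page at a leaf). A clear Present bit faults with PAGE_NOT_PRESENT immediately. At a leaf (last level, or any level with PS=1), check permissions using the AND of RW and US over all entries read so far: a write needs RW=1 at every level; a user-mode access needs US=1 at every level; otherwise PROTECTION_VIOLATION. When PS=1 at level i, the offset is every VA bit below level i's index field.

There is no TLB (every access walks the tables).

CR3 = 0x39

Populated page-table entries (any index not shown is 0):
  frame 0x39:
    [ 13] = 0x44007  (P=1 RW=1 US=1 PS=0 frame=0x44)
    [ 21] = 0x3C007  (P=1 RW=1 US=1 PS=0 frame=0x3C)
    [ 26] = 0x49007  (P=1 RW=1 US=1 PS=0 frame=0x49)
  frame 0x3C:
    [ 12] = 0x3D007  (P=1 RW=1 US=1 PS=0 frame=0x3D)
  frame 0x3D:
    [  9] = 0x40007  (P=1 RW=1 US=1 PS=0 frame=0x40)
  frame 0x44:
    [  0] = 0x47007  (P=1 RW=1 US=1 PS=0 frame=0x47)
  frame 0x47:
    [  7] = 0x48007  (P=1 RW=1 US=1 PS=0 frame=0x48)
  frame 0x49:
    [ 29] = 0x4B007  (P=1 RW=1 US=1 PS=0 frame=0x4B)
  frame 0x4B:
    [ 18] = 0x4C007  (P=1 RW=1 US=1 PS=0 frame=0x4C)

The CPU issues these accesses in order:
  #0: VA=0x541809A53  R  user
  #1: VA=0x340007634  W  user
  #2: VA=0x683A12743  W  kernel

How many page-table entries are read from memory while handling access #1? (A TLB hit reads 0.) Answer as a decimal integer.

Walk each access:
#0 VA=0x541809A53 (r,user):
  L0 @0x39[21] → 0x3C007  P=1,RW=1,US=1,PS=0
  L1 @0x3C[12] → 0x3D007  P=1,RW=1,US=1,PS=0
  L2 @0x3D[9] → 0x40007  P=1,RW=1,US=1,PS=0
  → PA=0x40A53  (3 entries read)
#1 VA=0x340007634 (w,user):
  L0 @0x39[13] → 0x44007  P=1,RW=1,US=1,PS=0
  L1 @0x44[0] → 0x47007  P=1,RW=1,US=1,PS=0
  L2 @0x47[7] → 0x48007  P=1,RW=1,US=1,PS=0
  → PA=0x48634  (3 entries read)
#2 VA=0x683A12743 (w,kernel):
  L0 @0x39[26] → 0x49007  P=1,RW=1,US=1,PS=0
  L1 @0x49[29] → 0x4B007  P=1,RW=1,US=1,PS=0
  L2 @0x4B[18] → 0x4C007  P=1,RW=1,US=1,PS=0
  → PA=0x4C743  (3 entries read)

Entries read for #1: 3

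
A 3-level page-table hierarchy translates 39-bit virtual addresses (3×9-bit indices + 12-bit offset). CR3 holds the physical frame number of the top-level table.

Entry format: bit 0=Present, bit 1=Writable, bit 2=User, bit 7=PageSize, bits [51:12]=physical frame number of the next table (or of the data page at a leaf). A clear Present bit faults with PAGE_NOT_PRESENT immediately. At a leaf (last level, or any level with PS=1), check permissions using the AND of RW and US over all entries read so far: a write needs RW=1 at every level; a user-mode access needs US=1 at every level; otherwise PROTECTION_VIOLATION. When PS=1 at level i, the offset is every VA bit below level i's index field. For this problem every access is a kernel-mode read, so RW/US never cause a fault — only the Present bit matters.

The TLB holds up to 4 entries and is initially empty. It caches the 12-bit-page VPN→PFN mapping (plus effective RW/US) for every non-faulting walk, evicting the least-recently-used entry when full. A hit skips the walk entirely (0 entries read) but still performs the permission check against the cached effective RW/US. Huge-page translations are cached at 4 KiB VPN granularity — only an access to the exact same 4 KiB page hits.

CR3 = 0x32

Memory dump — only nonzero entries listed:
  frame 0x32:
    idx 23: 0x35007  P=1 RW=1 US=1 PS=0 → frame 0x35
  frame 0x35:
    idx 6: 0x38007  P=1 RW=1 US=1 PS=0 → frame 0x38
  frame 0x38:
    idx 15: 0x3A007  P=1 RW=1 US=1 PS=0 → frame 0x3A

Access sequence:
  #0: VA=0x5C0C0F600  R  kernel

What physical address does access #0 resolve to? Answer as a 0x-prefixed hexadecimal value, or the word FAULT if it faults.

Walk each access:
#0 VA=0x5C0C0F600 (r,kernel):
  L0 @0x32[23] → 0x35007  P=1,RW=1,US=1,PS=0
  L1 @0x35[6] → 0x38007  P=1,RW=1,US=1,PS=0
  L2 @0x38[15] → 0x3A007  P=1,RW=1,US=1,PS=0
  ⇒ phys 0x3A600  [3 reads]

Access #0 PA: 0x3A600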